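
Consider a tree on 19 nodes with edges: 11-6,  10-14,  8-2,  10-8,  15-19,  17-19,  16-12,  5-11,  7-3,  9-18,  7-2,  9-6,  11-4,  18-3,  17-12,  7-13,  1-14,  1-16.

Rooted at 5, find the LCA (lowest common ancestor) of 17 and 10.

17's ancestor chain is 17, 12, 16, 1, 14, 10, 8, 2, 7, 3, 18, 9, 6, 11, 5 and 10's is 10, 8, 2, 7, 3, 18, 9, 6, 11, 5; they first meet at 10.

10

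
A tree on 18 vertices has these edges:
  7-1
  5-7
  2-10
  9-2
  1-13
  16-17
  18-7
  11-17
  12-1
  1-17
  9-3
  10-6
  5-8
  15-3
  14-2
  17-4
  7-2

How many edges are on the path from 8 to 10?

4

8 – 5 – 7 – 2 – 10: 4 edges.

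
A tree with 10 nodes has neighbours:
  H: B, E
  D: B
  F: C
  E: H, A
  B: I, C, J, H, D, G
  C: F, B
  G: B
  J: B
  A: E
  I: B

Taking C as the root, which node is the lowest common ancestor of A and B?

B

Path A→root: A E H B C; path B→root: B C.
First common node: B.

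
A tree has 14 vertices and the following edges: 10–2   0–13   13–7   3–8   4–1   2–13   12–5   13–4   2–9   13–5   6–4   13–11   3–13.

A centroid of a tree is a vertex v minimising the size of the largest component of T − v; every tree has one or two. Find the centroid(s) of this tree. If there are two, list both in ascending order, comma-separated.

Removing 13 splits the tree into components of sizes 3, 3, 2, 2, 1, 1, 1; the largest is 3 ≤ ⌊14/2⌋ = 7.
Every other node leaves some component of size > 7, so the centroid is unique.

13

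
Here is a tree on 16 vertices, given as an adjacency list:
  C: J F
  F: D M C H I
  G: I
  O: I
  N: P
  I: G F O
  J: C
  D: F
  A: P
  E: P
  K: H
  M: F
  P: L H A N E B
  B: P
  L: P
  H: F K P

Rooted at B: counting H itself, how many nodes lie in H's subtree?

Descendants of H (including itself): H, F, K, I, C, D, M, G, O, J. That's 10.

10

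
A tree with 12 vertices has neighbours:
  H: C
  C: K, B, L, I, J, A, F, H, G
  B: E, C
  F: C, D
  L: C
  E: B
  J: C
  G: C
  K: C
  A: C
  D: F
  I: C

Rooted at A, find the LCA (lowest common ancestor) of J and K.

C

Path J→root: J C A; path K→root: K C A.
First common node: C.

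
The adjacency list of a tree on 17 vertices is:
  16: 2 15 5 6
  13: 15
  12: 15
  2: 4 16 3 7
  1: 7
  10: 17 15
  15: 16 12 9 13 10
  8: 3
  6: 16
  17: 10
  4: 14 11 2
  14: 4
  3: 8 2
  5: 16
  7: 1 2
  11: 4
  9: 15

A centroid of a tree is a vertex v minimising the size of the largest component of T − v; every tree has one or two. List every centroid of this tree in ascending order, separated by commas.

If 16 is removed the pieces have sizes 8, 6, 1, 1, all ≤ ⌊17/2⌋ = 8.
Every other node leaves some component of size > 8, so the centroid is unique.

16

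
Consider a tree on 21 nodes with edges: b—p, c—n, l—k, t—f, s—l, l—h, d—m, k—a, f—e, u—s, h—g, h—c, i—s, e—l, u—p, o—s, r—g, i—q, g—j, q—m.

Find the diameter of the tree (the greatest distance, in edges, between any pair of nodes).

8

BFS from d reaches n last, at distance 8; BFS from n confirms no node is farther.
Path: d – m – q – i – s – l – h – c – n.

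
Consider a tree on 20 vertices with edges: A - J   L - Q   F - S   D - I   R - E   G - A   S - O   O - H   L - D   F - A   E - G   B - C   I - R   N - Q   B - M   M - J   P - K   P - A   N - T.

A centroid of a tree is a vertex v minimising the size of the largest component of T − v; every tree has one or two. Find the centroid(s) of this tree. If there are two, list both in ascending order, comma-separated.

A

Removing A splits the tree into components of sizes 9, 4, 4, 2; the largest is 9 ≤ ⌊20/2⌋ = 10.
No neighbour of A does as well, so A is the unique centroid.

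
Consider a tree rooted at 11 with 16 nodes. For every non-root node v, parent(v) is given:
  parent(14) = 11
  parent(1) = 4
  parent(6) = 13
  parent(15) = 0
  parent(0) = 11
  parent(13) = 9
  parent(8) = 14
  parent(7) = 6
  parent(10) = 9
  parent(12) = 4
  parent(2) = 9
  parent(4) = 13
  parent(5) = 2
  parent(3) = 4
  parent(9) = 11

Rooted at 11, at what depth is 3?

11–9–13–4–3 — 4 edges.

4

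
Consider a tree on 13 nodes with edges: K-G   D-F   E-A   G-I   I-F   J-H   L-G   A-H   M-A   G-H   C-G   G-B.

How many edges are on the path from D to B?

D – F – I – G – B: 4 edges.

4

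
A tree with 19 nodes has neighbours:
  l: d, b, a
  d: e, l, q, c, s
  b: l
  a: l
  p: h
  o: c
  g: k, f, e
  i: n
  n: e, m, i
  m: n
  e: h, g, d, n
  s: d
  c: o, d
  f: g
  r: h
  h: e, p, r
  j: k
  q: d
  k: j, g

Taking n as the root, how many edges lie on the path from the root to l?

3

Path from n to l: n → e → d → l, which has 3 edges.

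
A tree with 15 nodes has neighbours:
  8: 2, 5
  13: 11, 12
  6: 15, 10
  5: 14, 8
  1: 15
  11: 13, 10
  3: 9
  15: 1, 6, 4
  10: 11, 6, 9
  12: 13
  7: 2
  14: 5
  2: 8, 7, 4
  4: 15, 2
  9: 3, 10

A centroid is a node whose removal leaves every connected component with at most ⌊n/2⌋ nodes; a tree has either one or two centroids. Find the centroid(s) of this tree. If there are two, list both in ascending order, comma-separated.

15

If 15 is removed the pieces have sizes 7, 6, 1, all ≤ ⌊15/2⌋ = 7.
Every other node leaves some component of size > 7, so the centroid is unique.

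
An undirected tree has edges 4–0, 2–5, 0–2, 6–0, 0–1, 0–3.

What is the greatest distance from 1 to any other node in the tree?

Distances from 1 peak at 3, attained at 5.
1 – 0 – 2 – 5

3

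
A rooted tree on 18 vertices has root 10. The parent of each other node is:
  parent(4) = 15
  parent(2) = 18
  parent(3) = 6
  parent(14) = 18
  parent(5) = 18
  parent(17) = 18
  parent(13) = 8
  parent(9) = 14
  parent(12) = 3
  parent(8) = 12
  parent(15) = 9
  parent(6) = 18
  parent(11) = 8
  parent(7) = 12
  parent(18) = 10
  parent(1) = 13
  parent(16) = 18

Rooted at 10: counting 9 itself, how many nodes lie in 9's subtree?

3

The subtree rooted at 9 contains: 9, 15, 4 — 3 nodes.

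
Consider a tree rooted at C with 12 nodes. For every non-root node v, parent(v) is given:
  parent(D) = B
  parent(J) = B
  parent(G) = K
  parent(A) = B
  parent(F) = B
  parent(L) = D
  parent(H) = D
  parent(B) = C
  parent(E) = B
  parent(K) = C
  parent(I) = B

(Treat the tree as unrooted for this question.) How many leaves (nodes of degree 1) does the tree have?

Exactly 8 nodes have a single neighbour: A, E, F, G, H, I, J, L.

8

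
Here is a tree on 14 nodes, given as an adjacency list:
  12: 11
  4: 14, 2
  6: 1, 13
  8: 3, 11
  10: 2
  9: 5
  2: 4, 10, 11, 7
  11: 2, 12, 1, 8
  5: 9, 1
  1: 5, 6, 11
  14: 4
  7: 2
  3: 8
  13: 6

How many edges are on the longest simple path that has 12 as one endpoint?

Distances from 12 peak at 4, attained at 9 (13, 14 also at distance 4).
12-11-1-5-9

4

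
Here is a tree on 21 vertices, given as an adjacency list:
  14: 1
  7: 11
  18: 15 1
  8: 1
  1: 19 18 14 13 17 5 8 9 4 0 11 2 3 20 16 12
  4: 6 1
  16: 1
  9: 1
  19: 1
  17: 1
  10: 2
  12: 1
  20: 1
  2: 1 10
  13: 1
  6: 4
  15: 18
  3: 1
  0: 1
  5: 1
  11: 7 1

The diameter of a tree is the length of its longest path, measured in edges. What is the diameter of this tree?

Starting from 6, a farthest node is 15 at distance 4.
One longest path: 6 - 4 - 1 - 18 - 15.
So the diameter is 4.

4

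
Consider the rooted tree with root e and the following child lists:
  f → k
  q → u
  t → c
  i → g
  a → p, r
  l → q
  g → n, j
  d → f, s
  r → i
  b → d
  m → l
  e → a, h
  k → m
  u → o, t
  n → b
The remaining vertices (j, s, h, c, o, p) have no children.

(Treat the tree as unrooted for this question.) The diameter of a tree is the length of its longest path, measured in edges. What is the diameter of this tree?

A longest path is c-t-u-q-l-m-k-f-d-b-n-g-i-r-a-e-h, with 16 edges.

16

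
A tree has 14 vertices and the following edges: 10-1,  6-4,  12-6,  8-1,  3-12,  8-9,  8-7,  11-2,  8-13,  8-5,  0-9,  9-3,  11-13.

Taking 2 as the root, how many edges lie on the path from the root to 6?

7

Climbing from 6 to the root: 6 → 12 → 3 → 9 → 8 → 13 → 11 → 2. That's 7 steps.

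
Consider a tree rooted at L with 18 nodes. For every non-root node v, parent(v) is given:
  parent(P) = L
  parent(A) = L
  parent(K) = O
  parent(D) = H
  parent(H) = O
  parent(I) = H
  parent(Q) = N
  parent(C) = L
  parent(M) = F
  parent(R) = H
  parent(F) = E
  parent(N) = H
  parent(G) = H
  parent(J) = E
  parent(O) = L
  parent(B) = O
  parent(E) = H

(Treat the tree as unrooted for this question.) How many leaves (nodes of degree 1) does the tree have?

Degree-1 nodes: A, B, C, D, G, I, J, K, M, P, Q, R — 12 of them.

12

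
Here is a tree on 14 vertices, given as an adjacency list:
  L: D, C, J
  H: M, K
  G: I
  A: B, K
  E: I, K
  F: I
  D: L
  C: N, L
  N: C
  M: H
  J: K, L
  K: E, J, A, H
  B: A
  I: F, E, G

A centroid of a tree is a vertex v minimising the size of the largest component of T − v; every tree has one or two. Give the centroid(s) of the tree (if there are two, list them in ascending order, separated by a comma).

If K is removed the pieces have sizes 5, 4, 2, 2, all ≤ ⌊14/2⌋ = 7.
No neighbour of K does as well, so K is the unique centroid.

K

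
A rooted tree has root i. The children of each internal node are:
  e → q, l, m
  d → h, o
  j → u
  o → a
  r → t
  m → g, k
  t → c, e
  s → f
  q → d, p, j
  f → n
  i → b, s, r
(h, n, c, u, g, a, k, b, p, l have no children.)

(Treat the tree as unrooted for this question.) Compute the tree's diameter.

Starting from n, a farthest node is a at distance 10.
One longest path: n–f–s–i–r–t–e–q–d–o–a.
So the diameter is 10.

10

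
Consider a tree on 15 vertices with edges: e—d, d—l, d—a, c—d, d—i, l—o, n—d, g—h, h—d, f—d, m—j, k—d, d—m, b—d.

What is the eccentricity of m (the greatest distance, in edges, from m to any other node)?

A farthest node from m is g (o also at distance 3).
The path m – d – h – g has 3 edges.

3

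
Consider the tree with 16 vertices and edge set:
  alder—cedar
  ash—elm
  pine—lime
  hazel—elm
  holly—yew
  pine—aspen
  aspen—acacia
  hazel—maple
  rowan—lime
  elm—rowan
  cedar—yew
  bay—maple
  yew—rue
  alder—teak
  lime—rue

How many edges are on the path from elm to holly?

5

Walking from elm: elm - rowan - lime - rue - yew - holly. Length 5.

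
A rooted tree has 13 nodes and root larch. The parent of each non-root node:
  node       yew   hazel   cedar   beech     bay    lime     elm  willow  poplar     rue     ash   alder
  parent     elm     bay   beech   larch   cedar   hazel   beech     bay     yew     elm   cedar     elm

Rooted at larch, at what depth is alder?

larch – beech – elm – alder — 3 edges.

3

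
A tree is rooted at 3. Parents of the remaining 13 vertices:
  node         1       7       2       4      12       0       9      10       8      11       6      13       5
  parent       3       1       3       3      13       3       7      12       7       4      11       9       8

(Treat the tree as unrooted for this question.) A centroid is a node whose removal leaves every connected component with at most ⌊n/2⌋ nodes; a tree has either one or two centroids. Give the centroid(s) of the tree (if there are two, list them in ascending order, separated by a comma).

1, 7

Removing 1 splits the tree into components of sizes 7, 6; the largest is 7 ≤ ⌊14/2⌋ = 7.
7 is adjacent to 1 and is also a centroid (the largest component after removing it is likewise 7).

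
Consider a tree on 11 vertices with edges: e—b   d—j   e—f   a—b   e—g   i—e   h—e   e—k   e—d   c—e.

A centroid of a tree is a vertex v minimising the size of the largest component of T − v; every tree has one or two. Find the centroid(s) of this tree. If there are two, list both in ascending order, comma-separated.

Delete e: the remaining components have sizes 2, 2, 1, 1, 1, 1, 1, 1. Max 2 ≤ 5, so e is a centroid.
Every other node leaves some component of size > 5, so the centroid is unique.

e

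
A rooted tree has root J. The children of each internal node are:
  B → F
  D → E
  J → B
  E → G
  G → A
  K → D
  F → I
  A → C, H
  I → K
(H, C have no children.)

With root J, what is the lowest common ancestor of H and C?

A

H's ancestor chain is H, A, G, E, D, K, I, F, B, J and C's is C, A, G, E, D, K, I, F, B, J; they first meet at A.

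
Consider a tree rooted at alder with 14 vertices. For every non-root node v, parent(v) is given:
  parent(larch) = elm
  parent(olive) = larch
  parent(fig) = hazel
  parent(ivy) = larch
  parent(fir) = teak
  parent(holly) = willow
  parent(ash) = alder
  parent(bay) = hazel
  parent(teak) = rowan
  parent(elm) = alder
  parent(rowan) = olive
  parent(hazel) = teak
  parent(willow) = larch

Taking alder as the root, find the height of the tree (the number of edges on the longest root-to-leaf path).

7

The longest root-to-leaf path is alder → elm → larch → olive → rowan → teak → hazel → bay (7 edges).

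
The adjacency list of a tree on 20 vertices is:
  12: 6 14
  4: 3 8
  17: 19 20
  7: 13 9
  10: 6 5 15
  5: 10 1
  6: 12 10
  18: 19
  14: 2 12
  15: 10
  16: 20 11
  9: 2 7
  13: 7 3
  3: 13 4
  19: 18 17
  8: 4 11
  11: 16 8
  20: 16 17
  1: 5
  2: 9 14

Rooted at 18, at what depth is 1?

18

18 – 19 – 17 – 20 – 16 – 11 – 8 – 4 – 3 – 13 – 7 – 9 – 2 – 14 – 12 – 6 – 10 – 5 – 1 — 18 edges.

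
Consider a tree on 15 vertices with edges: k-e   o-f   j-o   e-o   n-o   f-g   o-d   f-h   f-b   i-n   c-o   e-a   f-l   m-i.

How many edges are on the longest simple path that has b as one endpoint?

The node farthest from b is m, via b-f-o-n-i-m — 5 edges.

5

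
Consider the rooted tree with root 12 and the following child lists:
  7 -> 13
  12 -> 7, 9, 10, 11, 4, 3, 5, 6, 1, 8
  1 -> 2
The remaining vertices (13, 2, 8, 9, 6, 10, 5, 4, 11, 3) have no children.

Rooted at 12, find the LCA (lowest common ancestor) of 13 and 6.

12

13's ancestor chain is 13, 7, 12 and 6's is 6, 12; they first meet at 12.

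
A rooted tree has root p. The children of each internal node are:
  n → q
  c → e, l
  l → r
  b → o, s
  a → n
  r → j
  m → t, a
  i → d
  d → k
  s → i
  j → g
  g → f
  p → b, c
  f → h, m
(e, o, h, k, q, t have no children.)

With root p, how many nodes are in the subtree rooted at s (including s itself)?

The subtree rooted at s contains: s, i, d, k — 4 nodes.

4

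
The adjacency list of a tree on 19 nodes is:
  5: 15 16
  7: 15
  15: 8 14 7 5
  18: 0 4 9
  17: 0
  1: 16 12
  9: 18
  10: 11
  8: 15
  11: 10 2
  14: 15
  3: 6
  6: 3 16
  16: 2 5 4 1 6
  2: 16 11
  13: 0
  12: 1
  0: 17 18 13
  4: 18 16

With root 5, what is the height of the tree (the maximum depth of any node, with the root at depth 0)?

5

The longest root-to-leaf path is 5–16–4–18–0–13 (5 edges).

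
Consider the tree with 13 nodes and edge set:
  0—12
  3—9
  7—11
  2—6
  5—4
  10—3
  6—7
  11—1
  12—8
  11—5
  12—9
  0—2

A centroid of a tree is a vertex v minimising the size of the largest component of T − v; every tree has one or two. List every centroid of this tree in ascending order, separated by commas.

2

Removing 2 splits the tree into components of sizes 6, 6; the largest is 6 ≤ ⌊13/2⌋ = 6.
Every other node leaves some component of size > 6, so the centroid is unique.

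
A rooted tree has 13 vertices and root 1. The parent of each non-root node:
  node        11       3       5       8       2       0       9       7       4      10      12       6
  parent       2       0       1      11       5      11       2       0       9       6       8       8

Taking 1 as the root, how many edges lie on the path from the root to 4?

Path from 1 to 4: 1–5–2–9–4, which has 4 edges.

4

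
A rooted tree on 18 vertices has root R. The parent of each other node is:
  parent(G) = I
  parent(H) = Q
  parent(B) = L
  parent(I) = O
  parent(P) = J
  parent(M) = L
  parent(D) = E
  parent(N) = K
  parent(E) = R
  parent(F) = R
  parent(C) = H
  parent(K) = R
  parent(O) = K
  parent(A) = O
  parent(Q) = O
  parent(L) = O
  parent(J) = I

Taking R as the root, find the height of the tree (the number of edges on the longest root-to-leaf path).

C sits deepest: R–K–O–Q–H–C — 5 edges from the root.

5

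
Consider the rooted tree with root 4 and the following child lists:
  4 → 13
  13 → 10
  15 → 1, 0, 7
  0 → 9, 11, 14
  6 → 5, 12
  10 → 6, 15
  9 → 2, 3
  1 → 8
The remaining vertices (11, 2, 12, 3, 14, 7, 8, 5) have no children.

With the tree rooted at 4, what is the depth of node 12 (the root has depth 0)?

4 → 13 → 10 → 6 → 12 — 4 edges.

4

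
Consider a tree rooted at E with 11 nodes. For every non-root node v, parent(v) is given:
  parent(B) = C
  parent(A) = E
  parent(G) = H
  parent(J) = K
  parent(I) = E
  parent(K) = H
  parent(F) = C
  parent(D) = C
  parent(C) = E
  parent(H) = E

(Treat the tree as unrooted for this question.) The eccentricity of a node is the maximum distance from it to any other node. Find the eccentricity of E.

3

The node farthest from E is J, via E – H – K – J — 3 edges.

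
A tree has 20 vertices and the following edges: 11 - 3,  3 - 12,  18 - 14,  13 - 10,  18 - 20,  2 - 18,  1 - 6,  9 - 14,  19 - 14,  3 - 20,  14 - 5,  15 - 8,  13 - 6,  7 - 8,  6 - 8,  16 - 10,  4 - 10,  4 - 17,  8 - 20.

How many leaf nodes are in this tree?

Degree-1 nodes: 1, 2, 5, 7, 9, 11, 12, 15, 16, 17, 19 — 11 of them.

11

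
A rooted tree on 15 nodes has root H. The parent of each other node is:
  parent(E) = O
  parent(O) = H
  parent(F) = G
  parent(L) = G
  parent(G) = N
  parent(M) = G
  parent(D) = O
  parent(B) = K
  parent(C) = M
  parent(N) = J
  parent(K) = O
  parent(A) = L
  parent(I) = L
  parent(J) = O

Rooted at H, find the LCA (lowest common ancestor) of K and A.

O

K's ancestor chain is K, O, H and A's is A, L, G, N, J, O, H; they first meet at O.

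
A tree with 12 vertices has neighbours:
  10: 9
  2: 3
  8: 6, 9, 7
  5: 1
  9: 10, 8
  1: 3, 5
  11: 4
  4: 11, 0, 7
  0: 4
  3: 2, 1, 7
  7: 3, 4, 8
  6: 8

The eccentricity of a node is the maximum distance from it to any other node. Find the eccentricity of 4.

Distances from 4 peak at 4, attained at 5 (10 also at distance 4).
4 – 7 – 3 – 1 – 5

4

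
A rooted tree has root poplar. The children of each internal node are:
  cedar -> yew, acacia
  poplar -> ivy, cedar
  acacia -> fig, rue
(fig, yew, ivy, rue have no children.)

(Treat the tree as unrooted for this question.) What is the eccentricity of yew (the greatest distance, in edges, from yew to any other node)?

The node farthest from yew is fig (rue, ivy also at distance 3), via yew-cedar-acacia-fig — 3 edges.

3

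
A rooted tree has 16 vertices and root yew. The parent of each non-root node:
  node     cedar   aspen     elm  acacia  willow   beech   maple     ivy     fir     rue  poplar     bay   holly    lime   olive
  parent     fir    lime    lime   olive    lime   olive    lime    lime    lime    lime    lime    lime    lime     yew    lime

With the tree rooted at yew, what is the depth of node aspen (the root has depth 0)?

2

Path from yew to aspen: yew–lime–aspen, which has 2 edges.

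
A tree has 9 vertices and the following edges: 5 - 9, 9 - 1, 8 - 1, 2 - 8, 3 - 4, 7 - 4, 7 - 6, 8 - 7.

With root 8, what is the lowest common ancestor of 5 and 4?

8

Ancestors of 5 (toward the root): 5, 9, 1, 8.
Ancestors of 4: 4, 7, 8.
The deepest node appearing in both lists is 8.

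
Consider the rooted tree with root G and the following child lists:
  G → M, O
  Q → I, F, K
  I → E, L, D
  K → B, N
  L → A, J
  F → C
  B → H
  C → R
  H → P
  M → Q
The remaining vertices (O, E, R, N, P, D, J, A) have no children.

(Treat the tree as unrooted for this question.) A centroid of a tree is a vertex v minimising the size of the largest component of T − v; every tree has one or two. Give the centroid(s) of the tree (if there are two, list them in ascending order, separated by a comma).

Q

Delete Q: the remaining components have sizes 6, 5, 3, 3. Max 6 ≤ 9, so Q is a centroid.
No neighbour of Q does as well, so Q is the unique centroid.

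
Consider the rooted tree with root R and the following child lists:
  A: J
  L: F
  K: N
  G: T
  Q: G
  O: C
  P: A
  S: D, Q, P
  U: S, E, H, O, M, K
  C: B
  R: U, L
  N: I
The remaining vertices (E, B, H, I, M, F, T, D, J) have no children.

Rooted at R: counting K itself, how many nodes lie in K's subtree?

3

The subtree rooted at K contains: K, N, I — 3 nodes.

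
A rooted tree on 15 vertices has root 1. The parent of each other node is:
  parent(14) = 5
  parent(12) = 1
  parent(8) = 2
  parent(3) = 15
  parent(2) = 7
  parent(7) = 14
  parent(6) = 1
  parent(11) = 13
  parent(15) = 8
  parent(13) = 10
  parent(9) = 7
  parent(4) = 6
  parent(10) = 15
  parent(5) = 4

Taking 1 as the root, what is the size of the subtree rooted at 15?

15's subtree: {15, 10, 3, 13, 11}, size 5.

5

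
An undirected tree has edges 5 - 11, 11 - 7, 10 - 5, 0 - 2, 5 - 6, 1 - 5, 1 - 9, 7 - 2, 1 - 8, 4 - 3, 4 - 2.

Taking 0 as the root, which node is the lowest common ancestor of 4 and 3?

4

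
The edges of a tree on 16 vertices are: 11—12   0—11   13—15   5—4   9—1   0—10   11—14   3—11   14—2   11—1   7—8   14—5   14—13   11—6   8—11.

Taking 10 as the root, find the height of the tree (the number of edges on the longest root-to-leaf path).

5

15 sits deepest: 10–0–11–14–13–15 — 5 edges from the root.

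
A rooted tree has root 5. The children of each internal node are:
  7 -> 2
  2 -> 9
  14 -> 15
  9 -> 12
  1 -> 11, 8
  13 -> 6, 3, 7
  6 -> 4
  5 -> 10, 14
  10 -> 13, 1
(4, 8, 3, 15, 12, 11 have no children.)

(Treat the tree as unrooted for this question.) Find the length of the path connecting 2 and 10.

3

Walking from 2: 2 – 7 – 13 – 10. Length 3.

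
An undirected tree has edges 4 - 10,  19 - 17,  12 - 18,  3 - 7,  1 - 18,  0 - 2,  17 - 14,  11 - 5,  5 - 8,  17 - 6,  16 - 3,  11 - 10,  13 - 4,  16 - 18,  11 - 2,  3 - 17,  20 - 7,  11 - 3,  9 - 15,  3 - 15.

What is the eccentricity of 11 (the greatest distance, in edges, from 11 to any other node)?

4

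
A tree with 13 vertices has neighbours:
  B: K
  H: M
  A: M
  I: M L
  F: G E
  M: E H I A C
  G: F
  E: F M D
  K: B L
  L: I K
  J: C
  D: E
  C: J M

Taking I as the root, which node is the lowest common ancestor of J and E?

M

Path J→root: J C M I; path E→root: E M I.
First common node: M.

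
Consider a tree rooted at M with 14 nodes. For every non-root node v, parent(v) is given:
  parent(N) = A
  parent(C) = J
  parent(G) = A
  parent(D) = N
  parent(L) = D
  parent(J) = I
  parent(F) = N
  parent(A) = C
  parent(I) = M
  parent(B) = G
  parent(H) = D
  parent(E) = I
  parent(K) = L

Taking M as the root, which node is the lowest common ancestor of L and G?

Path L→root: L D N A C J I M; path G→root: G A C J I M.
First common node: A.

A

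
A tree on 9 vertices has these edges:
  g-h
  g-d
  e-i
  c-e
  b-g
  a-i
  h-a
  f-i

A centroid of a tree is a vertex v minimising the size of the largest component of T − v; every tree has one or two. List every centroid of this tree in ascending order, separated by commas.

a

If a is removed the pieces have sizes 4, 4, all ≤ ⌊9/2⌋ = 4.
Every other node leaves some component of size > 4, so the centroid is unique.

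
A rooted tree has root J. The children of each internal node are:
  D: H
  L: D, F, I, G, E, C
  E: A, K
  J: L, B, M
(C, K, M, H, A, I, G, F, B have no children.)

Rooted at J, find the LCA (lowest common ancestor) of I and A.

Path I→root: I L J; path A→root: A E L J.
First common node: L.

L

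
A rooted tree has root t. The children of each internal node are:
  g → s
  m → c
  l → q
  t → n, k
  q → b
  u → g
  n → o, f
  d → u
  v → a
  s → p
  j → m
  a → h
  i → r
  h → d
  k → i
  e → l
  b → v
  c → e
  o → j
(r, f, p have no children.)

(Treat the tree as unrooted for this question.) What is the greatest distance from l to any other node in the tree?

A farthest node from l is p (r also at distance 10).
The path l – q – b – v – a – h – d – u – g – s – p has 10 edges.

10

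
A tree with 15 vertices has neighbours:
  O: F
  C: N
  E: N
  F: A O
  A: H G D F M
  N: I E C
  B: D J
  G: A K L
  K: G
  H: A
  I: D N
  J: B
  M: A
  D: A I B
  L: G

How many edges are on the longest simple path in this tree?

6

BFS from C reaches K last, at distance 6; BFS from K confirms no node is farther.
Path: C-N-I-D-A-G-K.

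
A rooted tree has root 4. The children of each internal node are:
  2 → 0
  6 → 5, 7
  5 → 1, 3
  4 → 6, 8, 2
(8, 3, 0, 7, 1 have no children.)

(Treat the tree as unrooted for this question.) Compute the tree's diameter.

5

BFS from 0 reaches 1 last, at distance 5; BFS from 1 confirms no node is farther.
Path: 0 - 2 - 4 - 6 - 5 - 1.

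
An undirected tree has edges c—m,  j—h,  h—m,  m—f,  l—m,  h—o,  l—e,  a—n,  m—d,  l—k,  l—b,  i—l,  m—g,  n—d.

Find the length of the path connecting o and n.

4

o - h - m - d - n: 4 edges.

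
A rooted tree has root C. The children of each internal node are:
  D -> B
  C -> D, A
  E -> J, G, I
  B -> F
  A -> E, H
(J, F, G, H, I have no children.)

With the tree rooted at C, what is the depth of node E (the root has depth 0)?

2

C–A–E — 2 edges.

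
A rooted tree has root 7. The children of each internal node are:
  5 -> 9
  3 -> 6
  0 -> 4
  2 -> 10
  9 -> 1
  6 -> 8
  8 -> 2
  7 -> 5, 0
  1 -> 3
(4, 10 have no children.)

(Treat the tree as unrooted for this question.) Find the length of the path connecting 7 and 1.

3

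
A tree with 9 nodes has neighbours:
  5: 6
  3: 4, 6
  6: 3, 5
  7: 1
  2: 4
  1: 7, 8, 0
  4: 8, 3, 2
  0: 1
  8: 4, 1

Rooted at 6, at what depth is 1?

Path from 6 to 1: 6–3–4–8–1, which has 4 edges.

4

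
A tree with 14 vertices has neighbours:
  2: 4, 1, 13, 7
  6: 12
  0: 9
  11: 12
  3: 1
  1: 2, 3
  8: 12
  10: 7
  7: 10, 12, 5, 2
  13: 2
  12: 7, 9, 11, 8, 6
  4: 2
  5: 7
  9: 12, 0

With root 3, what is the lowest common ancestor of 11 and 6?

Ancestors of 11 (toward the root): 11, 12, 7, 2, 1, 3.
Ancestors of 6: 6, 12, 7, 2, 1, 3.
The deepest node appearing in both lists is 12.

12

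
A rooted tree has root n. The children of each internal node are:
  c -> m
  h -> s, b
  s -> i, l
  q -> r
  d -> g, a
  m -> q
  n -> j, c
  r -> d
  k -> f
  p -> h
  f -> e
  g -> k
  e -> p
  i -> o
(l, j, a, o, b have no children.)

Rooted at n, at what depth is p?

Climbing from p to the root: p → e → f → k → g → d → r → q → m → c → n. That's 10 steps.

10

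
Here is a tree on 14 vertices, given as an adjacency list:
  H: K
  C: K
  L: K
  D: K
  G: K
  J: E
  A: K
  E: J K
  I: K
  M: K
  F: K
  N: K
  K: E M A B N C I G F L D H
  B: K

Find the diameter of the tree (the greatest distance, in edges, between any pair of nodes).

3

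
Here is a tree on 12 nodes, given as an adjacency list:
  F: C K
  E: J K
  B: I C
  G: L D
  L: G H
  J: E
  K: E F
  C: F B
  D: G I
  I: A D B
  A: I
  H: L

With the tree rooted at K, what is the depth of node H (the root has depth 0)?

Climbing from H to the root: H–L–G–D–I–B–C–F–K. That's 8 steps.

8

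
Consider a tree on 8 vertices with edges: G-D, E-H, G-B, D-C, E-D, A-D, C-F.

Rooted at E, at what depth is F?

Path from E to F: E–D–C–F, which has 3 edges.

3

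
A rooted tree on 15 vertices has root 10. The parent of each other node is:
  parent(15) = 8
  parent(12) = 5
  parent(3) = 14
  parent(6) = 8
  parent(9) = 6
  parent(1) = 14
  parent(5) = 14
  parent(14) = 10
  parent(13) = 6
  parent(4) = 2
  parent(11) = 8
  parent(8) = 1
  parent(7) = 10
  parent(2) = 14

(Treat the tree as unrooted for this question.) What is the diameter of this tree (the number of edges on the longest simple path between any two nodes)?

6

Starting from 7, a farthest node is 9 at distance 6.
One longest path: 7 – 10 – 14 – 1 – 8 – 6 – 9.
So the diameter is 6.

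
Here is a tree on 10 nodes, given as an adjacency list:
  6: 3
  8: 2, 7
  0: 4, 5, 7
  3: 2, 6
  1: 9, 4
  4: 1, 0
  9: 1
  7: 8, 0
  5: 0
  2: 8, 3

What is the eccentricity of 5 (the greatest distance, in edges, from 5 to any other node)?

A farthest node from 5 is 6.
The path 5–0–7–8–2–3–6 has 6 edges.

6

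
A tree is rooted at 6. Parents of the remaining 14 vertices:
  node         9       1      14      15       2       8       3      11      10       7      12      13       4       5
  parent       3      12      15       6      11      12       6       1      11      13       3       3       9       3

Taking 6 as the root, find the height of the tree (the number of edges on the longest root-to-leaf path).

A deepest node is 10, reached by 6 – 3 – 12 – 1 – 11 – 10.
That path has 5 edges, so the height is 5.

5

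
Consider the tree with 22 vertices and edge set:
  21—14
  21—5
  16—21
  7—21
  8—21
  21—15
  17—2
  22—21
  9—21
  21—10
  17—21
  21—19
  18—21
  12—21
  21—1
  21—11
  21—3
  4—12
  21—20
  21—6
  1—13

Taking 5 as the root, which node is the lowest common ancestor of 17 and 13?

Path 17→root: 17 21 5; path 13→root: 13 1 21 5.
First common node: 21.

21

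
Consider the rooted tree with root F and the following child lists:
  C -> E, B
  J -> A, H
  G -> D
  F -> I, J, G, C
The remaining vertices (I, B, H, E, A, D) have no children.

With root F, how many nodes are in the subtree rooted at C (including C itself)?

C's subtree: {C, B, E}, size 3.

3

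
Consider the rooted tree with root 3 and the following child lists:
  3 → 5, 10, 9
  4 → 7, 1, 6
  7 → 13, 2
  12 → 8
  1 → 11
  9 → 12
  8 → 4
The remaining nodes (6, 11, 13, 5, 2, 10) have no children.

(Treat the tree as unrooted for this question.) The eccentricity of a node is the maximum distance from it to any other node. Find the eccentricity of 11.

7

Distances from 11 peak at 7, attained at 5 (10 also at distance 7).
11–1–4–8–12–9–3–5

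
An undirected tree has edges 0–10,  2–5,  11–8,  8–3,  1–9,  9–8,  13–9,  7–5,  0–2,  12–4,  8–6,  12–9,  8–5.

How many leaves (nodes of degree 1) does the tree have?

Exactly 8 nodes have a single neighbour: 1, 3, 4, 6, 7, 10, 11, 13.

8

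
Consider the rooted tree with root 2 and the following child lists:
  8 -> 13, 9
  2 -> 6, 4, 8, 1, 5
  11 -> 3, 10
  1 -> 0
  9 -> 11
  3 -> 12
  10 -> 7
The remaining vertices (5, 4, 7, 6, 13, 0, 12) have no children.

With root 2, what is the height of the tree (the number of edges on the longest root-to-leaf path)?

5

12 sits deepest: 2 → 8 → 9 → 11 → 3 → 12 — 5 edges from the root.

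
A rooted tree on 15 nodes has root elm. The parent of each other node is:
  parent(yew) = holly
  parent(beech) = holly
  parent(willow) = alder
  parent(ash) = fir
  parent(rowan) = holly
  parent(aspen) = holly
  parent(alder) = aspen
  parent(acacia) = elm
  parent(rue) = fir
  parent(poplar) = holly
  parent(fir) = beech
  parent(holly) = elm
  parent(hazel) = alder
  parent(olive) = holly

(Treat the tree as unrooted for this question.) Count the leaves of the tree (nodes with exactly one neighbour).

9

Exactly 9 nodes have a single neighbour: acacia, ash, hazel, olive, poplar, rowan, rue, willow, yew.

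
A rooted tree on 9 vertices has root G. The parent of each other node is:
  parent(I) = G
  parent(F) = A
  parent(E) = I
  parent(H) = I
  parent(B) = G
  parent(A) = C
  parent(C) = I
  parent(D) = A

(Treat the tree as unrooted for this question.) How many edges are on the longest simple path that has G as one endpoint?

4

The node farthest from G is F (D also at distance 4), via G–I–C–A–F — 4 edges.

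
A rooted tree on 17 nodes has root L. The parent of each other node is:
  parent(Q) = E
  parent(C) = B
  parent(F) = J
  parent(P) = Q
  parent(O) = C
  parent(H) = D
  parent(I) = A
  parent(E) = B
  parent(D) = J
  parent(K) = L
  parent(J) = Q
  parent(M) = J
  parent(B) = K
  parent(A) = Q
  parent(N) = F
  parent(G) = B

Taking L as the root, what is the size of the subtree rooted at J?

6

Descendants of J (including itself): J, D, M, F, H, N. That's 6.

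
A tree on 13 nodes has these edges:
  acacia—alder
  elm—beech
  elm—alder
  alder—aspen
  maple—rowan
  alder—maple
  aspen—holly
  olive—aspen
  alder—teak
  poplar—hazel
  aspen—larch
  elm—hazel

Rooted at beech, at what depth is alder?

2

Path from beech to alder: beech – elm – alder, which has 2 edges.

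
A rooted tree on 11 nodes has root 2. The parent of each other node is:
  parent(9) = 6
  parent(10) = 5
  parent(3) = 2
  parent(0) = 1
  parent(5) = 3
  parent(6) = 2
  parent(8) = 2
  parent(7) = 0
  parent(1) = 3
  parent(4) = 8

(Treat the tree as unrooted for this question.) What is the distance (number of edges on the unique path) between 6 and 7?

5

6–2–3–1–0–7: 5 edges.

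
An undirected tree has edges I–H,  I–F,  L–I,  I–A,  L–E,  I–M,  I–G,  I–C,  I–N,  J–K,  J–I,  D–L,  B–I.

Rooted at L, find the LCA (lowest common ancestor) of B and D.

Ancestors of B (toward the root): B, I, L.
Ancestors of D: D, L.
The deepest node appearing in both lists is L.

L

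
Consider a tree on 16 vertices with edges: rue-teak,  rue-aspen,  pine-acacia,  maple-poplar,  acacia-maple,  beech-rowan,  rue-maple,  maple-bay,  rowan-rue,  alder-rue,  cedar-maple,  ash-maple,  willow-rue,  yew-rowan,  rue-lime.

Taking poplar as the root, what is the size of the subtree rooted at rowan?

rowan's subtree: {rowan, beech, yew}, size 3.

3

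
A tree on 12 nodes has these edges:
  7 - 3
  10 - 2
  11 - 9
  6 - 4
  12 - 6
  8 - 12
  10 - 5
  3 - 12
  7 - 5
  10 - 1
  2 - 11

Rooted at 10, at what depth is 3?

3

Path from 10 to 3: 10 – 5 – 7 – 3, which has 3 edges.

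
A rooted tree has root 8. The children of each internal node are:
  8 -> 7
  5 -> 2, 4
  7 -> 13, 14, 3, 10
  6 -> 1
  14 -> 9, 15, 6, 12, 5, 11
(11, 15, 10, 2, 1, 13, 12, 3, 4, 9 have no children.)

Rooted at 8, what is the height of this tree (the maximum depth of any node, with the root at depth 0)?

4

4 sits deepest: 8–7–14–5–4 — 4 edges from the root.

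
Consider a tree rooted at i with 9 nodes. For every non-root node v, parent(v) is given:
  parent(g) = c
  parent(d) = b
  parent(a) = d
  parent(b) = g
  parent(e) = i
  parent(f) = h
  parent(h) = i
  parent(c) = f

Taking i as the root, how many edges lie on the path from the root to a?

Climbing from a to the root: a → d → b → g → c → f → h → i. That's 7 steps.

7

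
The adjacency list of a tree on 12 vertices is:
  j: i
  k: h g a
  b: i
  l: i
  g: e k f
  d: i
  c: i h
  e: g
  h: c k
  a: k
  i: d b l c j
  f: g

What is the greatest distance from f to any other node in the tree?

6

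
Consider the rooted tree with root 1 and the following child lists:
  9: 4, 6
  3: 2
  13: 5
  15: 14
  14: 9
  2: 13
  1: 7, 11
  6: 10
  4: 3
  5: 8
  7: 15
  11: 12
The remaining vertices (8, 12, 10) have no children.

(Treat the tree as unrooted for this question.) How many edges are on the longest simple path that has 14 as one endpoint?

7

Distances from 14 peak at 7, attained at 8.
14-9-4-3-2-13-5-8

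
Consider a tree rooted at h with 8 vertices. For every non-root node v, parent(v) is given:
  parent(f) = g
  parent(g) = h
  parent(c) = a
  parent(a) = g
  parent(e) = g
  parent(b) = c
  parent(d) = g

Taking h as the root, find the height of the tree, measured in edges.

4

A deepest node is b, reached by h → g → a → c → b.
That path has 4 edges, so the height is 4.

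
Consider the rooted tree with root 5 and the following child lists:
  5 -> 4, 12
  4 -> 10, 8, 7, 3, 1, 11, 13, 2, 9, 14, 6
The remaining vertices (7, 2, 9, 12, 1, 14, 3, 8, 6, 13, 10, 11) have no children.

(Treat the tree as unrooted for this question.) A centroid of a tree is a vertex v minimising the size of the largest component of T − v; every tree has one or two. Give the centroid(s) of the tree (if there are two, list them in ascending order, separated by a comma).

4

Delete 4: the remaining components have sizes 2, 1, 1, 1, 1, 1, 1, 1, 1, 1, 1, 1. Max 2 ≤ 7, so 4 is a centroid.
No neighbour of 4 does as well, so 4 is the unique centroid.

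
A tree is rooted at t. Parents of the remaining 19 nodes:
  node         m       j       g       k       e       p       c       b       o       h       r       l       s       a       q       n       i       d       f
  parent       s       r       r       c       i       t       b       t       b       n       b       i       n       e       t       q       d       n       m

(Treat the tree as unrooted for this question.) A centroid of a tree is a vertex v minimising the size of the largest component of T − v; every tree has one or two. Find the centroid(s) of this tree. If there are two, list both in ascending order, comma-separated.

n, q

Removing q splits the tree into components of sizes 10, 9; the largest is 10 ≤ ⌊20/2⌋ = 10.
Its neighbour n also leaves a largest component of size 10, so both are centroids.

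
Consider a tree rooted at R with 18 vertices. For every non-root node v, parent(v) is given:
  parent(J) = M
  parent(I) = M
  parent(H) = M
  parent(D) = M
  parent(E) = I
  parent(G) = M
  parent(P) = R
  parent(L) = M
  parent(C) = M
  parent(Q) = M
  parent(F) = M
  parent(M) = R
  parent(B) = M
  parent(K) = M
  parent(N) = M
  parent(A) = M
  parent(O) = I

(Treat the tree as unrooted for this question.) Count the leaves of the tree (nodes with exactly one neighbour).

15

Exactly 15 nodes have a single neighbour: A, B, C, D, E, F, G, H, J, K, L, N, O, P, Q.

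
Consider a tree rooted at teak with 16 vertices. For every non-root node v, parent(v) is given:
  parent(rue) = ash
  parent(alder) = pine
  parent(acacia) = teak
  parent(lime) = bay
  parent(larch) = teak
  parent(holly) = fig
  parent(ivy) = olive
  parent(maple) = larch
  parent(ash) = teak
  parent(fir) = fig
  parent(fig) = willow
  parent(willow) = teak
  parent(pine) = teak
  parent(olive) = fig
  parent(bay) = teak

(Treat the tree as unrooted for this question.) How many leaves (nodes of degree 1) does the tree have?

Exactly 8 nodes have a single neighbour: acacia, alder, fir, holly, ivy, lime, maple, rue.

8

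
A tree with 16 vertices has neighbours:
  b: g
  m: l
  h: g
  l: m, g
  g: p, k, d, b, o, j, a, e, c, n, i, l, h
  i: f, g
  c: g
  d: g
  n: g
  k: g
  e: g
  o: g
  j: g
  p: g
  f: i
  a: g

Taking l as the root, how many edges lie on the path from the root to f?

Climbing from f to the root: f – i – g – l. That's 3 steps.

3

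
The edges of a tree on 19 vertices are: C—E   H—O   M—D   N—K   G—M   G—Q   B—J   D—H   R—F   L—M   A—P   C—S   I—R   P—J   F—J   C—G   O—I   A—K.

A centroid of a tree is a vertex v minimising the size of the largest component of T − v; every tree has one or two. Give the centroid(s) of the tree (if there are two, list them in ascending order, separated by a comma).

Delete O: the remaining components have sizes 9, 9. Max 9 ≤ 9, so O is a centroid.
Every other node leaves some component of size > 9, so the centroid is unique.

O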